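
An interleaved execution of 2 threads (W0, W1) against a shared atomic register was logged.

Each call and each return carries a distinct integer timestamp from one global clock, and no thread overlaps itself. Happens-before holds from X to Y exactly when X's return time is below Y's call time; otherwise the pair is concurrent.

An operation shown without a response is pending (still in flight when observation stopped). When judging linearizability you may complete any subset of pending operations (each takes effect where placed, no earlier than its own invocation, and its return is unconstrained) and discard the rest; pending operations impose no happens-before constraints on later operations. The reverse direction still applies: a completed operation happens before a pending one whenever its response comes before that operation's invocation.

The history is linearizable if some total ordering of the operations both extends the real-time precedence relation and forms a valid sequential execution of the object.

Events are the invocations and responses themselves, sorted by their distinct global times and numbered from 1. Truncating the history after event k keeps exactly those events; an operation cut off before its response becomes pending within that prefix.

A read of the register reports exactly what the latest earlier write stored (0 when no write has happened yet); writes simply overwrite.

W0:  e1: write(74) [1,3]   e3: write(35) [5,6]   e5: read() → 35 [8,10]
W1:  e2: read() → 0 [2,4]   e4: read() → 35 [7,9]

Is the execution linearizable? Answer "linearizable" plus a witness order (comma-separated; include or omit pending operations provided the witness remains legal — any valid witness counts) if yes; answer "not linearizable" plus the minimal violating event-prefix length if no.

linearizable — witness: e2, e1, e3, e4, e5

1. e2 read() → 0, leaving value 0
2. e1 write(74), leaving value 74
3. e3 write(35), leaving value 35
4. e4 read() → 35, leaving value 35
5. e5 read() → 35, leaving value 35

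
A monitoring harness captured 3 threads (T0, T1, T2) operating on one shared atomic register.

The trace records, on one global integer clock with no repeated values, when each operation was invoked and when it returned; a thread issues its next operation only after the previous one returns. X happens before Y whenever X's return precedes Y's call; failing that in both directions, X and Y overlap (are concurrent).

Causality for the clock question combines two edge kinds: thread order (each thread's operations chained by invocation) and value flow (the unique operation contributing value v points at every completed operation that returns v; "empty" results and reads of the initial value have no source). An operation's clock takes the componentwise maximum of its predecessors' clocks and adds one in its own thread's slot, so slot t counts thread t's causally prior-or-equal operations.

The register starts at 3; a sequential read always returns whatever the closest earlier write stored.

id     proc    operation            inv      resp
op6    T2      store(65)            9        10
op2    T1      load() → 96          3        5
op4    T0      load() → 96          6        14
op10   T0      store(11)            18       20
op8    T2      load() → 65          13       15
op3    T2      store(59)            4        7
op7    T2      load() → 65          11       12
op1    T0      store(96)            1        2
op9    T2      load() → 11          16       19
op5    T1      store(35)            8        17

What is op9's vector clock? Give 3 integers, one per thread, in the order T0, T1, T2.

(3, 0, 5)

invoked at 4, op3 has no predecessors; its own T2 bump gives (0, 0, 1)
invoked at 1, op1 has no predecessors; its own T0 bump gives (1, 0, 0)
VC(op6, invoked at 9): max of VC(op3)=(0, 0, 1), then +1 on thread T2 → (0, 0, 2)
VC(op2, invoked at 3): max of VC(op1)=(1, 0, 0), then +1 on thread T1 → (1, 1, 0)
VC(op4, invoked at 6): max of VC(op1)=(1, 0, 0), then +1 on thread T0 → (2, 0, 0)
VC(op7, invoked at 11): max of VC(op6)=(0, 0, 2), then +1 on thread T2 → (0, 0, 3)
VC(op5, invoked at 8): max of VC(op2)=(1, 1, 0), then +1 on thread T1 → (1, 2, 0)
VC(op10, invoked at 18): max of VC(op4)=(2, 0, 0), then +1 on thread T0 → (3, 0, 0)
VC(op8, invoked at 13): max of VC(op6)=(0, 0, 2), VC(op7)=(0, 0, 3), then +1 on thread T2 → (0, 0, 4)
VC(op9, invoked at 16): max of VC(op8)=(0, 0, 4), VC(op10)=(3, 0, 0), then +1 on thread T2 → (3, 0, 5)
target: VC(op9) = (3, 0, 5)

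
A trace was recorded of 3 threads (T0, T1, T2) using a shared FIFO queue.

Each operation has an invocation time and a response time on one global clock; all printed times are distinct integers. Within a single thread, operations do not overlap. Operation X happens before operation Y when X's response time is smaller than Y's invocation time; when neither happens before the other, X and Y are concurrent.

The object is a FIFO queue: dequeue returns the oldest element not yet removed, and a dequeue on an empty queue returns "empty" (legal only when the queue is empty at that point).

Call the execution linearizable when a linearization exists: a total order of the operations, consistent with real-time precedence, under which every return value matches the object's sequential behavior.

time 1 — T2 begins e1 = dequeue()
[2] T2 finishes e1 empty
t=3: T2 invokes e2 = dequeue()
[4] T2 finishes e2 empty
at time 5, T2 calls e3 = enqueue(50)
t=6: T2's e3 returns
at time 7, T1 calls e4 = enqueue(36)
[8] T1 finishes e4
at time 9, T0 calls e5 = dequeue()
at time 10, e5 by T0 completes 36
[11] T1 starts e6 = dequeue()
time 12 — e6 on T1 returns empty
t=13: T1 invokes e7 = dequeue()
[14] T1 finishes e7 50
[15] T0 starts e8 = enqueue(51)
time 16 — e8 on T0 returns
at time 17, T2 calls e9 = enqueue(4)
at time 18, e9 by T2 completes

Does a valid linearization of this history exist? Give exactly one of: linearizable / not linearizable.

not linearizable

already the first 10 events (up to e5's response at time 10) admit no linearization; the first 9 still do
the completed operations (5 total) allow one real-time order; the FIFO queue replay rejects it
sample order e1, e2, e3, e4, e5 stalls at step 5 — e5 dequeue() → 36 has no legal effect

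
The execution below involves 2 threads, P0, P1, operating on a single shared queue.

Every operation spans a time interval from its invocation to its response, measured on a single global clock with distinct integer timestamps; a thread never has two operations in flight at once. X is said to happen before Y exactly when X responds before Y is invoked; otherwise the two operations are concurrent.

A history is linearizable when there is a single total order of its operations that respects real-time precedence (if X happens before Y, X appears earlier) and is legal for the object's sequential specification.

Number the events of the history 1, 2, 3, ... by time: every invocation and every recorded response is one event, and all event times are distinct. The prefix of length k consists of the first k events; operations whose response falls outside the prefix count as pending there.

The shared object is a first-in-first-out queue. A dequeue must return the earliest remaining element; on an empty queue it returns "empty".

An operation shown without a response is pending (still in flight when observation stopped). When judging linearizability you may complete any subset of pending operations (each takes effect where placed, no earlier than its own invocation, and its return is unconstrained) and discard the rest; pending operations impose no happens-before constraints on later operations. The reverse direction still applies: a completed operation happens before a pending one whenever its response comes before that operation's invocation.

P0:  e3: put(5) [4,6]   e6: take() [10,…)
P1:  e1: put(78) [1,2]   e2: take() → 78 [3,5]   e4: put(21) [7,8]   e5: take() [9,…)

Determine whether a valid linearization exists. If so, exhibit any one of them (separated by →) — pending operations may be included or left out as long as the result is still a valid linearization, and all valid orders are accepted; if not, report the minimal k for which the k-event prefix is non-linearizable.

1. e1 put(78), leaving queue <78>
2. e2 take() → 78, leaving queue <>
3. e3 put(5), leaving queue <5>
4. e4 put(21), leaving queue <5,21>

linearizable — witness: e1 → e2 → e3 → e4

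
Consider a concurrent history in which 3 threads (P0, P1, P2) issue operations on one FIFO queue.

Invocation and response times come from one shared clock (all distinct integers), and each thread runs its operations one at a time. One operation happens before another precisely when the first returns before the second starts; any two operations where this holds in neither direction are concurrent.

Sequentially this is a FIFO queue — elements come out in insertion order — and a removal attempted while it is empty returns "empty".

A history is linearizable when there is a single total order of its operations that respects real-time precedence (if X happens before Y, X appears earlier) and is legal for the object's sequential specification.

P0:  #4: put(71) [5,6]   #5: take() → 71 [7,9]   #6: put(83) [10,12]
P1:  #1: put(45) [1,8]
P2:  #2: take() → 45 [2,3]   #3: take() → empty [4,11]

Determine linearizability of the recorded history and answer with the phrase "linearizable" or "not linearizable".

linearizable

a witness: #1, #2, #3, #4, #5, #6
after step 1 (#1 put(45)): queue <45>
after step 2 (#2 take() → 45): queue <>
after step 3 (#3 take() → empty): queue <>
after step 4 (#4 put(71)): queue <71>
after step 5 (#5 take() → 71): queue <>
after step 6 (#6 put(83)): queue <83>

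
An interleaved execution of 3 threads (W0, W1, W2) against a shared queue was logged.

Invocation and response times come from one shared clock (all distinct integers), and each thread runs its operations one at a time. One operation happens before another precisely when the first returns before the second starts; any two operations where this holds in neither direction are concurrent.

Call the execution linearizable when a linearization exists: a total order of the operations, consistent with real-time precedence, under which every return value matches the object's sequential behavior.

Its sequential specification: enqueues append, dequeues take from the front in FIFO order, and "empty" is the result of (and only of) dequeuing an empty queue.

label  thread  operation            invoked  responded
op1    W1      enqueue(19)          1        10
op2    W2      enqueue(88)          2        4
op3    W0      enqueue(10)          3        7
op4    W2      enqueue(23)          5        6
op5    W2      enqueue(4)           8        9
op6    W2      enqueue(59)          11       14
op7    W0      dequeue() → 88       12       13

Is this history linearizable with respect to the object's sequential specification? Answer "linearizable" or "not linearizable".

linearizable

one valid linearization: op2, op1, op3, op4, op5, op6, op7
1. op2 enqueue(88), leaving queue <88>
2. op1 enqueue(19), leaving queue <88,19>
3. op3 enqueue(10), leaving queue <88,19,10>
4. op4 enqueue(23), leaving queue <88,19,10,23>
5. op5 enqueue(4), leaving queue <88,19,10,23,4>
6. op6 enqueue(59), leaving queue <88,19,10,23,4,59>
7. op7 dequeue() → 88, leaving queue <19,10,23,4,59>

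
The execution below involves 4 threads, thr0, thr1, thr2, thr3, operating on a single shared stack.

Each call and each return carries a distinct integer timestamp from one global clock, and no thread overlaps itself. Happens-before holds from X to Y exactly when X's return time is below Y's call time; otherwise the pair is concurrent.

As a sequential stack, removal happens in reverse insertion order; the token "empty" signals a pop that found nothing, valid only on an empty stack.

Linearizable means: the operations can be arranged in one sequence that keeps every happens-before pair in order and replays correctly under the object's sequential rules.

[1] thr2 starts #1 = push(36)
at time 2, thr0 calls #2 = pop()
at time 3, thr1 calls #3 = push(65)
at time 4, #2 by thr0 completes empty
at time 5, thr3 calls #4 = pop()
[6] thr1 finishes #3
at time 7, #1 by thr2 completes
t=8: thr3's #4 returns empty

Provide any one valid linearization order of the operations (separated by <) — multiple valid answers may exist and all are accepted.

step 1: #2 pop() → empty — stack <>
step 2: #4 pop() → empty — stack <>
step 3: #1 push(36) — stack <36>
step 4: #3 push(65) — stack <36,65>

#2 < #4 < #1 < #3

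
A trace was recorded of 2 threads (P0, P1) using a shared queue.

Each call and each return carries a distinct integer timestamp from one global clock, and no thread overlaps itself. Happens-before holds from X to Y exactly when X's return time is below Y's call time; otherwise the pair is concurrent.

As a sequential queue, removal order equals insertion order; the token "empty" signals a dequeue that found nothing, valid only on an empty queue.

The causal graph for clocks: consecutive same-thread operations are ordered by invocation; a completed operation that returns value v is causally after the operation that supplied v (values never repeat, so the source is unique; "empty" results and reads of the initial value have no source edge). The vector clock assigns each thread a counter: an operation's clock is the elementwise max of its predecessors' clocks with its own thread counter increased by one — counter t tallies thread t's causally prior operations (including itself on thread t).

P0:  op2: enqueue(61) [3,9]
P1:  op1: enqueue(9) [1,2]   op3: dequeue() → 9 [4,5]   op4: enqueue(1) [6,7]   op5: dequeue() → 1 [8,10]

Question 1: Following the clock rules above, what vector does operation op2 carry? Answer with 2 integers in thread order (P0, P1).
(1, 0)

invoked at 1, op1 has no predecessors; its own P1 bump gives (0, 1)
invoked at 3, op2 has no predecessors; its own P0 bump gives (1, 0)
invoked at 4, op3 merges VC(op1)=(0, 1) and bumps P1's slot → (0, 2)
invoked at 6, op4 merges VC(op3)=(0, 2) and bumps P1's slot → (0, 3)
invoked at 8, op5 merges VC(op4)=(0, 3) and bumps P1's slot → (0, 4)
target: VC(op2) = (1, 0)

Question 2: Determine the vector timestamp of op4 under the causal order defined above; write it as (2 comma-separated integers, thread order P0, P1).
(0, 3)

VC(op1, invoked at 1): no causal predecessors; +1 on P1 → (0, 1)
VC(op2, invoked at 3): no causal predecessors; +1 on P0 → (1, 0)
op3 (invocation 4): componentwise max over VC(op1)=(0, 1), +1 at P1, giving (0, 2)
op4 (invocation 6): componentwise max over VC(op3)=(0, 2), +1 at P1, giving (0, 3)
op5 (invocation 8): componentwise max over VC(op4)=(0, 3), +1 at P1, giving (0, 4)
target: VC(op4) = (0, 3)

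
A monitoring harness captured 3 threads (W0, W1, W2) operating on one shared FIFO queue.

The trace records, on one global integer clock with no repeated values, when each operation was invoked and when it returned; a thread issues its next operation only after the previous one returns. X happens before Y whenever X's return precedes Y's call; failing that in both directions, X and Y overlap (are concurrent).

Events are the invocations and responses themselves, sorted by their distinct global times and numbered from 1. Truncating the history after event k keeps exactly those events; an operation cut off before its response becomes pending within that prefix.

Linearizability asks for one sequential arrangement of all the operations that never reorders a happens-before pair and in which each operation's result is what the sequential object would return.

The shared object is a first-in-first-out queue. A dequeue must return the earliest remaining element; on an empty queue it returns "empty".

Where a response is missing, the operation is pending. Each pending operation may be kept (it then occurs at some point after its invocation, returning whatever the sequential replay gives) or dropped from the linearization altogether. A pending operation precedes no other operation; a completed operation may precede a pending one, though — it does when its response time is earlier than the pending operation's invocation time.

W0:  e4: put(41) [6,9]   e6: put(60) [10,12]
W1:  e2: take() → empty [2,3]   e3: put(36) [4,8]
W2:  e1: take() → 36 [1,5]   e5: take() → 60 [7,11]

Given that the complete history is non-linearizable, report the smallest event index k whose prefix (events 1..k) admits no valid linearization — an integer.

11

events 1..10 are still linearizable — one witness is e2, e3, e1, e4:
1. e2 take() → empty, leaving queue <>
2. e3 put(36), leaving queue <36>
3. e1 take() → 36, leaving queue <>
4. e4 put(41), leaving queue <41>
include event 11 — e5 responding at 11 — and every candidate order breaks
completion choices over the 1 pending operation (e6) were checked; none helps
sample order e1, e2, e3, e4, e5 (pending dropped) stalls at step 1 — e1 take() → 36 has no legal effect
sample order e1, e2, e3, e5, e4 (pending dropped) stalls at step 1 — e1 take() → 36 has no legal effect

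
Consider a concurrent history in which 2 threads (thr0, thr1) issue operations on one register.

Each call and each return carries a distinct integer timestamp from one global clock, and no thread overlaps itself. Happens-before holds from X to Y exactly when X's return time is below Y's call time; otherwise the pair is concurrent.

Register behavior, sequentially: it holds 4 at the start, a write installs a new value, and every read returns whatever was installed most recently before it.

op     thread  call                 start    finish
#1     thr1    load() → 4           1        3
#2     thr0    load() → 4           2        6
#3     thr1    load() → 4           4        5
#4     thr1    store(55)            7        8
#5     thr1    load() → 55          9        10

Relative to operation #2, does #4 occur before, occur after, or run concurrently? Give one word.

after

#4 spans [7,8], #2 spans [2,6]
resp(#2)=6 < inv(#4)=7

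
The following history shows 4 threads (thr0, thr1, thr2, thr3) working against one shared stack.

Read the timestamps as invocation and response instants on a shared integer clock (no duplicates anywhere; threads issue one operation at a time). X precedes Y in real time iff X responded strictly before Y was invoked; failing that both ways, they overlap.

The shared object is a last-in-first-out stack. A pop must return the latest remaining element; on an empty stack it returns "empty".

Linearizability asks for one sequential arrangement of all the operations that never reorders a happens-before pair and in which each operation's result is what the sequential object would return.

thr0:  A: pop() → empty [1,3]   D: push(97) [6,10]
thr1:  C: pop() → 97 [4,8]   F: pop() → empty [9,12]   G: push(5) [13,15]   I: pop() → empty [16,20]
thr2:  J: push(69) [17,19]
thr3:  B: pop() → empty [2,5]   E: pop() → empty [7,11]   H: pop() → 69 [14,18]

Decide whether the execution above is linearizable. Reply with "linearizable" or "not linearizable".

already the first 20 events (up to I's response at time 20) admit no linearization; the first 19 still do
every one of the 240 real-time-consistent orders over 10 completed stack ops fails the sequential spec
e.g. A, B, C, D, E, F, G, H, I, J: illegal at step 3, since C pop() → 97 cannot apply there
e.g. A, B, C, D, E, F, G, H, J, I: illegal at step 3, since C pop() → 97 cannot apply there

not linearizable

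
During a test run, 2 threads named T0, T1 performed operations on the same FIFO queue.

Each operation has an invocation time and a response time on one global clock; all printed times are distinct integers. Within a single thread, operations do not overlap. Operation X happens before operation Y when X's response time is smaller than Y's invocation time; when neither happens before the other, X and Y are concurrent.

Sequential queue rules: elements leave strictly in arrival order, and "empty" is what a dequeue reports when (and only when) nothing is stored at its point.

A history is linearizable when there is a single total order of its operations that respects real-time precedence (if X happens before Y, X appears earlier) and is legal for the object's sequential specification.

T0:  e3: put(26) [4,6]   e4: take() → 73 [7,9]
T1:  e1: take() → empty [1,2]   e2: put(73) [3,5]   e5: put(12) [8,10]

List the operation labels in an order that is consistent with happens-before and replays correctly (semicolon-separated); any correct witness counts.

step 1: e1 take() → empty — queue <>
step 2: e2 put(73) — queue <73>
step 3: e3 put(26) — queue <73,26>
step 4: e4 take() → 73 — queue <26>
step 5: e5 put(12) — queue <26,12>

e1; e2; e3; e4; e5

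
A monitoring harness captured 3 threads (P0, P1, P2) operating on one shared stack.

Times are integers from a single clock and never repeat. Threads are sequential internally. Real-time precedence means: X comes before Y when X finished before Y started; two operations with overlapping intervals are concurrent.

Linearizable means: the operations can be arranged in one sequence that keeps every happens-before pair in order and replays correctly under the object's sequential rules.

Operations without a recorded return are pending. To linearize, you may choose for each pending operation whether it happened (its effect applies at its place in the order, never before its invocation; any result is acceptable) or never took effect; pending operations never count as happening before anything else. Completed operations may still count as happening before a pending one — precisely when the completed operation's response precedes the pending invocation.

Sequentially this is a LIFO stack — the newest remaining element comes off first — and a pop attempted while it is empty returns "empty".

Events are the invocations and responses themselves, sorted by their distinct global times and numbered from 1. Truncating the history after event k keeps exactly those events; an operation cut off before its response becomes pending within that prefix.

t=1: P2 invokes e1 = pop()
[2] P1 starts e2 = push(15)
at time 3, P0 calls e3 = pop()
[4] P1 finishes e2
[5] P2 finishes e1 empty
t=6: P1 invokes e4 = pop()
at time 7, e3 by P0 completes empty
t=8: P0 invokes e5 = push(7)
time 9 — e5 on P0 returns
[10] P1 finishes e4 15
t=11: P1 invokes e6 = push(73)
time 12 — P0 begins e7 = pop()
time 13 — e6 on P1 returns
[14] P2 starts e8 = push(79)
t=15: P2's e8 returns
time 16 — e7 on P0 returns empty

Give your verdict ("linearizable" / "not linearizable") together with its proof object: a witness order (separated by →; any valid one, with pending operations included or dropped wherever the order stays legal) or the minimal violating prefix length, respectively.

not linearizable — minimal violating prefix: 16 events

already the first 16 events (up to e7's response at time 16) admit no linearization; the first 15 still do
checked exhaustively: 42 real-time-consistent orders of 8 completed operations, zero legal stack replays
take e1, e2, e3, e4, e5, e6, e7, e8: step 3 already fails, because e3 pop() → empty cannot occur there
take e1, e2, e3, e4, e5, e6, e8, e7: step 3 already fails, because e3 pop() → empty cannot occur there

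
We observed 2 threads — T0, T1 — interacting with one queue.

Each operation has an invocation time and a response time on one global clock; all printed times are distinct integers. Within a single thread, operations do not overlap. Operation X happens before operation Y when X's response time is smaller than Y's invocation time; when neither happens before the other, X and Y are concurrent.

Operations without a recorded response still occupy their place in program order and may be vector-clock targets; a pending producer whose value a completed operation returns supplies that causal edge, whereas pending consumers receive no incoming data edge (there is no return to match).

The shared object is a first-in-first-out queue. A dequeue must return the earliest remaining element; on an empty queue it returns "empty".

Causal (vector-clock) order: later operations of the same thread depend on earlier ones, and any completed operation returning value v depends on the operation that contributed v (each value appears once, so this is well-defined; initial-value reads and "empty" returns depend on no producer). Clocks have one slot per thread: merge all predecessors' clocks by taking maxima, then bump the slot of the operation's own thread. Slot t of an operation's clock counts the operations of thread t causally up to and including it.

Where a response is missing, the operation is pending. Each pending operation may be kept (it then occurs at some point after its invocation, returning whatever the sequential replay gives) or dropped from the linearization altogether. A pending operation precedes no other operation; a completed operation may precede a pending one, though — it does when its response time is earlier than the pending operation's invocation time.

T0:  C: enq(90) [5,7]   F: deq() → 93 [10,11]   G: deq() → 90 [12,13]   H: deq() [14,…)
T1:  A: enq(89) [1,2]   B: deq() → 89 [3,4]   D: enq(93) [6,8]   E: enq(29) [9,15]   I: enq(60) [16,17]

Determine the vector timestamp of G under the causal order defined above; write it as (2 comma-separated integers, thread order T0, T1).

(3, 3)

invoked at 1, A has no predecessors; its own T1 bump gives (0, 1)
invoked at 5, C has no predecessors; its own T0 bump gives (1, 0)
VC(B, invoked at 3): max of VC(A)=(0, 1), then +1 on thread T1 → (0, 2)
VC(D, invoked at 6): max of VC(B)=(0, 2), then +1 on thread T1 → (0, 3)
VC(E, invoked at 9): max of VC(D)=(0, 3), then +1 on thread T1 → (0, 4)
VC(I, invoked at 16): max of VC(E)=(0, 4), then +1 on thread T1 → (0, 5)
VC(F, invoked at 10): max of VC(C)=(1, 0), VC(D)=(0, 3), then +1 on thread T0 → (2, 3)
VC(G, invoked at 12): max of VC(C)=(1, 0), VC(F)=(2, 3), then +1 on thread T0 → (3, 3)
VC(H, invoked at 14): max of VC(G)=(3, 3), then +1 on thread T0 → (4, 3)
target: VC(G) = (3, 3)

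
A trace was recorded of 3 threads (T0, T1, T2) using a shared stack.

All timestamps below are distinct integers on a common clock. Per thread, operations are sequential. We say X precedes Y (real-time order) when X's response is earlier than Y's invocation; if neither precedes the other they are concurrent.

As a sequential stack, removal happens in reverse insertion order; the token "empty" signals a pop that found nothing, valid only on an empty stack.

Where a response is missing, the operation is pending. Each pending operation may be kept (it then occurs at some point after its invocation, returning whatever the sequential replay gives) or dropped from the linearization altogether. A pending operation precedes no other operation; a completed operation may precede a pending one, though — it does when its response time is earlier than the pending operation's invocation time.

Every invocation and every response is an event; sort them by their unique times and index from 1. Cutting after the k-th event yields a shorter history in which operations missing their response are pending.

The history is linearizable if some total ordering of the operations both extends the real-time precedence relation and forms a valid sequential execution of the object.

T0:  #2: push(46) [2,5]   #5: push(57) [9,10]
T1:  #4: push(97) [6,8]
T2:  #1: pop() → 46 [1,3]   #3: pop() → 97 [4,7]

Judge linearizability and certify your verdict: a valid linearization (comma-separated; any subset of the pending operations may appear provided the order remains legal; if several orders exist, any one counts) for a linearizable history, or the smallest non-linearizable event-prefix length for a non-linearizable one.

1. #2 push(46), leaving stack <46>
2. #1 pop() → 46, leaving stack <>
3. #4 push(97), leaving stack <97>
4. #3 pop() → 97, leaving stack <>
5. #5 push(57), leaving stack <57>

linearizable — witness: #2, #1, #4, #3, #5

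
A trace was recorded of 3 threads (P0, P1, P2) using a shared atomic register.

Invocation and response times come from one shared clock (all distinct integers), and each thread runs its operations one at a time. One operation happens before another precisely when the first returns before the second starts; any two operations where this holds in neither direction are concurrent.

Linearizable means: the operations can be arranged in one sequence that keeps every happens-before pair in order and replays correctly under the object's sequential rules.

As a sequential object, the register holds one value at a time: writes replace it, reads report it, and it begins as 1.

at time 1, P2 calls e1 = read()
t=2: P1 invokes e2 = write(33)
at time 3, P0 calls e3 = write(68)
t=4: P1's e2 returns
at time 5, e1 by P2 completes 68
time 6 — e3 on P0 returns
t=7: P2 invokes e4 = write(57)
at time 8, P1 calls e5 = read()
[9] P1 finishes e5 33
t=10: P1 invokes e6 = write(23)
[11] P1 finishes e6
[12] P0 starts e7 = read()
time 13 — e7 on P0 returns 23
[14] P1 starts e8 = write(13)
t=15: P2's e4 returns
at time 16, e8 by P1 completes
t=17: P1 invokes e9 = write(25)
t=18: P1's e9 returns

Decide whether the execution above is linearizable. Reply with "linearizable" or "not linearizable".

linearizable

a witness: e3, e1, e2, e5, e4, e6, e7, e8, e9
step 1: e3 write(68) — value 68
step 2: e1 read() → 68 — value 68
step 3: e2 write(33) — value 33
step 4: e5 read() → 33 — value 33
step 5: e4 write(57) — value 57
step 6: e6 write(23) — value 23
step 7: e7 read() → 23 — value 23
step 8: e8 write(13) — value 13
step 9: e9 write(25) — value 25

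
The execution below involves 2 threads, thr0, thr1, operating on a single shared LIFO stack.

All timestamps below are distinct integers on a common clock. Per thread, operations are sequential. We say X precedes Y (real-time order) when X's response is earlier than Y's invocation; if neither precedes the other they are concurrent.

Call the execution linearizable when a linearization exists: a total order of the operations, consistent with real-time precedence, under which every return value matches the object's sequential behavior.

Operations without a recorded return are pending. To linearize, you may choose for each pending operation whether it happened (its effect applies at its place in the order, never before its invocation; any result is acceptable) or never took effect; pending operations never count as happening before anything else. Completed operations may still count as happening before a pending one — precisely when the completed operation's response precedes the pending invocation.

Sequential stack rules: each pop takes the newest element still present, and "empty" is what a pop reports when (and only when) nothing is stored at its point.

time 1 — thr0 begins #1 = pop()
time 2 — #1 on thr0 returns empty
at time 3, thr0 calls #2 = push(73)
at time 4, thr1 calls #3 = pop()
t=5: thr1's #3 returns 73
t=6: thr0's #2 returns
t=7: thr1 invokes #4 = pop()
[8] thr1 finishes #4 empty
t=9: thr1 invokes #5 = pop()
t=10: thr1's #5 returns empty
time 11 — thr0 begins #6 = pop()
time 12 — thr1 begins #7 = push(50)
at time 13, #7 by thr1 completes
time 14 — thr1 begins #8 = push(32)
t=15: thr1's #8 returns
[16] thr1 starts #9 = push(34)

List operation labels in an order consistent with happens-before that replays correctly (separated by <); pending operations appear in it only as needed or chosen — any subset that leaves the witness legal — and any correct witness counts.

#1 < #2 < #3 < #4 < #5 < #6 < #7 < #8

after step 1 (#1 pop() → empty): stack <>
after step 2 (#2 push(73)): stack <73>
after step 3 (#3 pop() → 73): stack <>
after step 4 (#4 pop() → empty): stack <>
after step 5 (#5 pop() → empty): stack <>
after step 6 (#6 pop() (pending, included)): stack <>
after step 7 (#7 push(50)): stack <50>
after step 8 (#8 push(32)): stack <50,32>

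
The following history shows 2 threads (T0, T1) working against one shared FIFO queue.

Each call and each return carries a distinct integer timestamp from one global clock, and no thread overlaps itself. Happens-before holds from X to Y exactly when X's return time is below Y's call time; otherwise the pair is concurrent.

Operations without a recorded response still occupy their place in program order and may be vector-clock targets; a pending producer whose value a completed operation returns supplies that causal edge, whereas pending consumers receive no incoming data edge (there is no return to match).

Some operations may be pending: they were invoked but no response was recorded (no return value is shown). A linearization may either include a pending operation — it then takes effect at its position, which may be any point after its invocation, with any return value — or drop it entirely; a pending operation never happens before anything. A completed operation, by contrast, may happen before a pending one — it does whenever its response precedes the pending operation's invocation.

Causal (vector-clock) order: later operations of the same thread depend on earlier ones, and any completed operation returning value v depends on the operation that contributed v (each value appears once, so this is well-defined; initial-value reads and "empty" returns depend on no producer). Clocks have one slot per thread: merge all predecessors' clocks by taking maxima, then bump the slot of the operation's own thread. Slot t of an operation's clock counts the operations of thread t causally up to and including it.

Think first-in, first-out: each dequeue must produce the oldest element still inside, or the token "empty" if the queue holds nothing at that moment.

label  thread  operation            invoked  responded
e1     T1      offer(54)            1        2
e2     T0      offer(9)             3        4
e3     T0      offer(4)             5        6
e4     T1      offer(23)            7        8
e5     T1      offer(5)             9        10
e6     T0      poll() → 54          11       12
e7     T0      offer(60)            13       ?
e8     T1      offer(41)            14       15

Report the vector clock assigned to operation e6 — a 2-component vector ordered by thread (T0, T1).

e1 (invocation 1): nothing precedes it; T1's component alone gives (0, 1)
e2 (invocation 3): nothing precedes it; T0's component alone gives (1, 0)
e4 (invocation 7): componentwise max over VC(e1)=(0, 1), +1 at T1, giving (0, 2)
e3 (invocation 5): componentwise max over VC(e2)=(1, 0), +1 at T0, giving (2, 0)
e5 (invocation 9): componentwise max over VC(e4)=(0, 2), +1 at T1, giving (0, 3)
e8 (invocation 14): componentwise max over VC(e5)=(0, 3), +1 at T1, giving (0, 4)
e6 (invocation 11): componentwise max over VC(e1)=(0, 1), VC(e3)=(2, 0), +1 at T0, giving (3, 1)
e7 (invocation 13): componentwise max over VC(e6)=(3, 1), +1 at T0, giving (4, 1)
target: VC(e6) = (3, 1)

(3, 1)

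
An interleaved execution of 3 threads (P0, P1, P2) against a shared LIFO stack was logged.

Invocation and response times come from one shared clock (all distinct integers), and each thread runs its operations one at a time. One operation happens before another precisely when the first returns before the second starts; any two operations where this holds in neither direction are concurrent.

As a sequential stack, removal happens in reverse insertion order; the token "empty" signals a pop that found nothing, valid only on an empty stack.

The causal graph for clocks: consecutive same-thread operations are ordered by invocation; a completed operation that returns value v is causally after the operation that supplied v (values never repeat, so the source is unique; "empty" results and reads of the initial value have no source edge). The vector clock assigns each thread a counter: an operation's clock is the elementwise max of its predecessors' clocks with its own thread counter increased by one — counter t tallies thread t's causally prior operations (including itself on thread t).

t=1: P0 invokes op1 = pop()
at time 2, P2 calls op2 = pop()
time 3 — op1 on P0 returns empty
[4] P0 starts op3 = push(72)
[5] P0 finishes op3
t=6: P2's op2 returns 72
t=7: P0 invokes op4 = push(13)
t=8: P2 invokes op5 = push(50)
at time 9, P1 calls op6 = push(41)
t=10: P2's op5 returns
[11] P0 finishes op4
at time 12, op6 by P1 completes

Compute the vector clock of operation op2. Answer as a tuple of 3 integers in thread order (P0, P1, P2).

(2, 0, 1)

VC(op6, invoked at 9): no causal predecessors; +1 on P1 → (0, 1, 0)
VC(op1, invoked at 1): no causal predecessors; +1 on P0 → (1, 0, 0)
op3 (invocation 4): componentwise max over VC(op1)=(1, 0, 0), +1 at P0, giving (2, 0, 0)
op2 (invocation 2): componentwise max over VC(op3)=(2, 0, 0), +1 at P2, giving (2, 0, 1)
op4 (invocation 7): componentwise max over VC(op3)=(2, 0, 0), +1 at P0, giving (3, 0, 0)
op5 (invocation 8): componentwise max over VC(op2)=(2, 0, 1), +1 at P2, giving (2, 0, 2)
target: VC(op2) = (2, 0, 1)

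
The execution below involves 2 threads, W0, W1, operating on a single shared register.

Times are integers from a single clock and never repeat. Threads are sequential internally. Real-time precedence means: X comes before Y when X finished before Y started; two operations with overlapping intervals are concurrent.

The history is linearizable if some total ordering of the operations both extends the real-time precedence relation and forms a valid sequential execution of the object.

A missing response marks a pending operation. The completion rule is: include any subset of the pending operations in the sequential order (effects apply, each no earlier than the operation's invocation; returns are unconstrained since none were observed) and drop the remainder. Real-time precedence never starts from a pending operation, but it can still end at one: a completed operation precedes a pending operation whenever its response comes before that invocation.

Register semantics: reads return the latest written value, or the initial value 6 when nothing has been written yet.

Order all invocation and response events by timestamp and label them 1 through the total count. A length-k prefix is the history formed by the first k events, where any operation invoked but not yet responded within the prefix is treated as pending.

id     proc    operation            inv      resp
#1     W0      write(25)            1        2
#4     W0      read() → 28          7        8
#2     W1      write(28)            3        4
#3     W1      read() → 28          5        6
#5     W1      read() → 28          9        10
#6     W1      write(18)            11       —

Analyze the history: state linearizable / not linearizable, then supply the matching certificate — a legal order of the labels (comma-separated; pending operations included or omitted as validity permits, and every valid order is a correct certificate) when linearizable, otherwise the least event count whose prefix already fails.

linearizable — witness: #1, #2, #3, #4, #5

step 1: #1 write(25) — value 25
step 2: #2 write(28) — value 28
step 3: #3 read() → 28 — value 28
step 4: #4 read() → 28 — value 28
step 5: #5 read() → 28 — value 28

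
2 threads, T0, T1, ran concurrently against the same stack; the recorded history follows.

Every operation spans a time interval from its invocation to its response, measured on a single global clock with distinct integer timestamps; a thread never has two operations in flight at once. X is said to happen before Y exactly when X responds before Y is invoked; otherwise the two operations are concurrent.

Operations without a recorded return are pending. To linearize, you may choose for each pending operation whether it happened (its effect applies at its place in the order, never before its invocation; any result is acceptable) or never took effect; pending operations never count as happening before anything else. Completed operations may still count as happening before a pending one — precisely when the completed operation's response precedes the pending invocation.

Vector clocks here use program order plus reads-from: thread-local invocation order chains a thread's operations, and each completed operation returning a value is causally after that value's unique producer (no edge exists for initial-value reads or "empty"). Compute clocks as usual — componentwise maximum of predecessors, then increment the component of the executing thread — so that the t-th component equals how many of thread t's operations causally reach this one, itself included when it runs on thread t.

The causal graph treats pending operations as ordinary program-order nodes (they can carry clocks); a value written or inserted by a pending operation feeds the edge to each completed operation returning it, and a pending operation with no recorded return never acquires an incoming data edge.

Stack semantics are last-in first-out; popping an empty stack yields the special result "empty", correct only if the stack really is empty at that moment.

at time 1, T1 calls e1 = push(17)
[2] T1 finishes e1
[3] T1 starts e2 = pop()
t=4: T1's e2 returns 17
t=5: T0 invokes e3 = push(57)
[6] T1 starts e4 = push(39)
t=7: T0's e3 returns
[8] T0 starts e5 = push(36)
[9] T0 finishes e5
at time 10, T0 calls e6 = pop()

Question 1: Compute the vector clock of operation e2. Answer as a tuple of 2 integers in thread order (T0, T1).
Answer: (0, 2)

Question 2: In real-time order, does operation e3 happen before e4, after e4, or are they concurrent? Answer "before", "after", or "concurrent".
Answer: concurrent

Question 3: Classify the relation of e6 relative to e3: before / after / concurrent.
Answer: after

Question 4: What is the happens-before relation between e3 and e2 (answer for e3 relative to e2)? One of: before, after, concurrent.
Answer: after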